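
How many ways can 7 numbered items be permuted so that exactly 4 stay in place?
Choose the 4 fixed points C(7,4) = 35, derange the rest: !3 = Σ_{j=0}^{3} (-1)^j·3!/j! = 6 - 6 + 3 - 1 = 2. Product = 35 × 2 = 70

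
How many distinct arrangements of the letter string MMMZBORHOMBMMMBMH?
17! / (3! × 1! × 2! × 8! × 2! × 1!) = 367567200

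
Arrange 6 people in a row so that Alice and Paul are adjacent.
Treat as block: (6-1)! × 2! = 120 × 2 = 240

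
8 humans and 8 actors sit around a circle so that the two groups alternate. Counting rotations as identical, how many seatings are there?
Fix one of the humans: (8-1)! ways for the remaining humans, × 8! ways for the actors = 5040 × 40320 = 203212800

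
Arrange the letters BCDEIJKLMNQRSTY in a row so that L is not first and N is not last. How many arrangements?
By inclusion-exclusion: 15! - 2×(15-1)! + (15-2)! = 1307674368000 - 174356582400 + 6227020800 = 1139544806400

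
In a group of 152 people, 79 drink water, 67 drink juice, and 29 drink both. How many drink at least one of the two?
|A∪B| = |A| + |B| - |A∩B| = 79 + 67 - 29 = 117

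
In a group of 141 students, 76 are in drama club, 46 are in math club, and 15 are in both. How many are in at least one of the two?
|A∪B| = |A| + |B| - |A∩B| = 76 + 46 - 15 = 107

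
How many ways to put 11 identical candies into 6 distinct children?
C(11+6-1, 6-1) = C(16, 5) = 4368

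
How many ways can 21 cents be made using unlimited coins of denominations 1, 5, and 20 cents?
Coefficient of x^21 in 1/(1-x^1) · 1/(1-x^5) · 1/(1-x^20). Case on j = number of 20-cent coins (j = 0..1); remainder r = 21 - 20j is made from {1,5} in ⌊r/5⌋+1 ways. r = 21, 1 → 5 + 1 = 6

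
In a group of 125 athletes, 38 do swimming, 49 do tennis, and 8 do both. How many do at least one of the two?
|A∪B| = |A| + |B| - |A∩B| = 38 + 49 - 8 = 79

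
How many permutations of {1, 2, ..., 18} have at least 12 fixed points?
Exactly j fixed points: C(18,j)·!(18-j); sum over j ≥ 12 (derangement numbers via !m = (m-1)·(!(m-1) + !(m-2)): !0..!6 = 1, 0, 1, 2, 9, 44, 265). Σ_{j=12}^{18} C(18,j)·!(18-j) = C(18,12)·!6 + C(18,13)·!5 + C(18,14)·!4 + C(18,15)·!3 + C(18,16)·!2 + C(18,17)·!1 + C(18,18)·!0 = 18564·265 + 8568·44 + 3060·9 + 816·2 + 153·1 + 18·0 + 1·1 = 5325778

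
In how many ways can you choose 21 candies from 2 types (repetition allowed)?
C(21+2-1, 2-1) = C(22, 1) = 22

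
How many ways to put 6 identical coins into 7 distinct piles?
C(6+7-1, 7-1) = C(12, 6) = 924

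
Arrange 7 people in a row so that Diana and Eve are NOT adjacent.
Total - adjacent = 7! - (7-1)!×2 = 5040 - 1440 = 3600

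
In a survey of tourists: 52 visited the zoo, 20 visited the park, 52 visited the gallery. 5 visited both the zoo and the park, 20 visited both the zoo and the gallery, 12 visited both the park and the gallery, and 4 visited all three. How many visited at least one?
|A∪B∪C| = 52+20+52-5-20-12+4 = 91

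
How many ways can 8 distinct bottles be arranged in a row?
8! = 40320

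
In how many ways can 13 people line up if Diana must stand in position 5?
Fix one position: (13-1)! = 479001600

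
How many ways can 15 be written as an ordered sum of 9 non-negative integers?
C(15+9-1, 9-1) = C(23, 8) = 490314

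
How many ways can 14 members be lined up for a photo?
14! = 87178291200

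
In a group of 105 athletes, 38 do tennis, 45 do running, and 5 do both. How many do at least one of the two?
|A∪B| = |A| + |B| - |A∩B| = 38 + 45 - 5 = 78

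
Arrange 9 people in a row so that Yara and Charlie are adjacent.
Treat as block: (9-1)! × 2! = 40320 × 2 = 80640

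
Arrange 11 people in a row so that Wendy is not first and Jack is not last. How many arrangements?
By inclusion-exclusion: 11! - 2×(11-1)! + (11-2)! = 39916800 - 7257600 + 362880 = 33022080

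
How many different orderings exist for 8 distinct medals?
8! = 40320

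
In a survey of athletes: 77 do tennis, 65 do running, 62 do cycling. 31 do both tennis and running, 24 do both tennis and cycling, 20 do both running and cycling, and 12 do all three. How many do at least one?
|A∪B∪C| = 77+65+62-31-24-20+12 = 141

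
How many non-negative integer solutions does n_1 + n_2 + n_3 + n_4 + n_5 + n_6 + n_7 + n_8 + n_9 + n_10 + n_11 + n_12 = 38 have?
C(38+12-1, 12-1) = C(49, 11) = 29135916264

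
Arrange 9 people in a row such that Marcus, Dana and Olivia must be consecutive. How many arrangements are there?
Treat the 3 as one block: (9-3+1)! × 3! = 5040 × 6 = 30240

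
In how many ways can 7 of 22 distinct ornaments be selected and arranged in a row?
P(22,7) = 22!/(22-7)! = 859541760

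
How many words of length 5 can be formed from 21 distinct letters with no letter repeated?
P(21,5) = 21!/(21-5)! = 2441880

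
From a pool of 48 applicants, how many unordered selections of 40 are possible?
C(48,40) = 48!/(40!×8!) = 377348994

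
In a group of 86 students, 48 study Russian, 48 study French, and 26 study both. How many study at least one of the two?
|A∪B| = |A| + |B| - |A∩B| = 48 + 48 - 26 = 70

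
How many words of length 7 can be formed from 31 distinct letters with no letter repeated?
P(31,7) = 31!/(31-7)! = 13253058000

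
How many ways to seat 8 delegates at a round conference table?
Circular: fix one position, arrange the rest. (8-1)! = 5040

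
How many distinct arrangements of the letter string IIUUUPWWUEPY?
12! / (2! × 4! × 2! × 2! × 1! × 1!) = 2494800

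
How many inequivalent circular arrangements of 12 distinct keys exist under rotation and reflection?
(12-1)!/2 = 39916800/2 = 19958400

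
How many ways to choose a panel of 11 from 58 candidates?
C(58,11) = 58!/(11!×47!) = 227692286640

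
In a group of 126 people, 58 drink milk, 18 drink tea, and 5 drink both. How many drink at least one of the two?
|A∪B| = |A| + |B| - |A∩B| = 58 + 18 - 5 = 71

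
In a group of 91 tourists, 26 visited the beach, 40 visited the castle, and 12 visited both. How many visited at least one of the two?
|A∪B| = |A| + |B| - |A∩B| = 26 + 40 - 12 = 54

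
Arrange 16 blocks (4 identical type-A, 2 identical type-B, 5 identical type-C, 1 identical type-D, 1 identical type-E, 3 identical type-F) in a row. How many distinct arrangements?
16! / (4! × 2! × 5! × 1! × 1! × 3!) = 605404800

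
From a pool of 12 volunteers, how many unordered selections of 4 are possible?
C(12,4) = 12!/(4!×8!) = 495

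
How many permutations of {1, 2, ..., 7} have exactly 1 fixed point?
Choose the 1 fixed point C(7,1) = 7, derange the rest: !6 = Σ_{j=0}^{6} (-1)^j·6!/j! = 720 - 720 + 360 - 120 + 30 - 6 + 1 = 265. Product = 7 × 265 = 1855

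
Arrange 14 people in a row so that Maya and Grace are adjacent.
Treat as block: (14-1)! × 2! = 6227020800 × 2 = 12454041600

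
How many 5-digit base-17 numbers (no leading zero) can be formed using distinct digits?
First digit: 16 choices (nonzero). Then descending: 16 × 16 × 15 × 14 × 13 = 698880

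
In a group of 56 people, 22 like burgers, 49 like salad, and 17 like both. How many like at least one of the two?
|A∪B| = |A| + |B| - |A∩B| = 22 + 49 - 17 = 54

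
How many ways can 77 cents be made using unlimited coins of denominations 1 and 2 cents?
Coefficient of x^77 in 1/(1-x^1) · 1/(1-x^2). Use j coins of 2 for j = 0..⌊77/2⌋ = 38, the rest in 1s: 38 + 1 = 39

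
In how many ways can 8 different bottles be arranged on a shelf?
8! = 40320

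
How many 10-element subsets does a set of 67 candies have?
C(67,10) = 67!/(10!×57!) = 247994680648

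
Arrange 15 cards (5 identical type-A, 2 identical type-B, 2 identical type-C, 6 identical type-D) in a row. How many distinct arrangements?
15! / (5! × 2! × 2! × 6!) = 3783780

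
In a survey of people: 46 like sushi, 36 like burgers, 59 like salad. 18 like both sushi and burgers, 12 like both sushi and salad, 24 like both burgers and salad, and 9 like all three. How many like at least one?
|A∪B∪C| = 46+36+59-18-12-24+9 = 96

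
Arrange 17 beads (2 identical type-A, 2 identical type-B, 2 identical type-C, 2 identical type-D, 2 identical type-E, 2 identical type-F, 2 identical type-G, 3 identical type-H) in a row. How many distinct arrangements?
17! / (2! × 2! × 2! × 2! × 2! × 2! × 2! × 3!) = 463134672000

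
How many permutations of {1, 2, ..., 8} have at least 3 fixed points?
Exactly j fixed points: C(8,j)·!(8-j); sum over j ≥ 3 (derangement numbers via !m = (m-1)·(!(m-1) + !(m-2)): !0..!5 = 1, 0, 1, 2, 9, 44). Σ_{j=3}^{8} C(8,j)·!(8-j) = C(8,3)·!5 + C(8,4)·!4 + C(8,5)·!3 + C(8,6)·!2 + C(8,7)·!1 + C(8,8)·!0 = 56·44 + 70·9 + 56·2 + 28·1 + 8·0 + 1·1 = 3235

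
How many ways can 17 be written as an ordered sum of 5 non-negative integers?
C(17+5-1, 5-1) = C(21, 4) = 5985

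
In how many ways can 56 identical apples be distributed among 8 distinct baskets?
C(56+8-1, 8-1) = C(63, 7) = 553270671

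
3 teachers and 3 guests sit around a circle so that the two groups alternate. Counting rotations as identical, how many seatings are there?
Fix one of the teachers: (3-1)! ways for the remaining teachers, × 3! ways for the guests = 2 × 6 = 12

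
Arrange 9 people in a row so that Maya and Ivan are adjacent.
Treat as block: (9-1)! × 2! = 40320 × 2 = 80640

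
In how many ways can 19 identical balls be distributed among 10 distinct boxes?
C(19+10-1, 10-1) = C(28, 9) = 6906900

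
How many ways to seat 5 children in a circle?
Circular: fix one position, arrange the rest. (5-1)! = 24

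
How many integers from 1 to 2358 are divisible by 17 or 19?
⌊2358/17⌋ + ⌊2358/19⌋ - ⌊2358/323⌋ = 138 + 124 - 7 = 255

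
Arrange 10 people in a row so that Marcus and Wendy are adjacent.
Treat as block: (10-1)! × 2! = 362880 × 2 = 725760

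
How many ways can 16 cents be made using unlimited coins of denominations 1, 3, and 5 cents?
Coefficient of x^16 in 1/(1-x^1) · 1/(1-x^3) · 1/(1-x^5). Case on j = number of 5-cent coins (j = 0..3); remainder r = 16 - 5j is made from {1,3} in ⌊r/3⌋+1 ways. r = 16, 11, 6, 1 → 6 + 4 + 3 + 1 = 14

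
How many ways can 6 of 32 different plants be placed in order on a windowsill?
P(32,6) = 32!/(32-6)! = 652458240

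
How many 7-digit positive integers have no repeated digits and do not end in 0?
Last digit: 9 nonzero choices. First digit: 8 (nonzero, ≠last). Middle 5: P(8,5) = 6720. Total = 483840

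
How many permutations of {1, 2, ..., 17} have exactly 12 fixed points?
Choose the 12 fixed points C(17,12) = 6188, derange the rest: !5 = Σ_{j=0}^{5} (-1)^j·5!/j! = 120 - 120 + 60 - 20 + 5 - 1 = 44. Product = 6188 × 44 = 272272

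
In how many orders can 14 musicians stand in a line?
14! = 87178291200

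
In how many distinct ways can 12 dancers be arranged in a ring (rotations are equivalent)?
Circular: fix one position, arrange the rest. (12-1)! = 39916800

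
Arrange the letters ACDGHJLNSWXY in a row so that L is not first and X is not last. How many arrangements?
By inclusion-exclusion: 12! - 2×(12-1)! + (12-2)! = 479001600 - 79833600 + 3628800 = 402796800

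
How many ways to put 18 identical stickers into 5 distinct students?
C(18+5-1, 5-1) = C(22, 4) = 7315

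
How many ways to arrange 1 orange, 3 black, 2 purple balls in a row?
6! / (1! × 3! × 2!) = 60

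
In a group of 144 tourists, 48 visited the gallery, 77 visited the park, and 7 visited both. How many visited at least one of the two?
|A∪B| = |A| + |B| - |A∩B| = 48 + 77 - 7 = 118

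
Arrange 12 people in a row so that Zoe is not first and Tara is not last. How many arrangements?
By inclusion-exclusion: 12! - 2×(12-1)! + (12-2)! = 479001600 - 79833600 + 3628800 = 402796800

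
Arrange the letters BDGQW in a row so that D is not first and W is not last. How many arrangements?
By inclusion-exclusion: 5! - 2×(5-1)! + (5-2)! = 120 - 48 + 6 = 78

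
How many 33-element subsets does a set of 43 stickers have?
C(43,33) = 43!/(33!×10!) = 1917334783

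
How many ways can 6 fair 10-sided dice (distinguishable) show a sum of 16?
Coefficient of x^16 in (x + x² + ... + x^10)^6. By inclusion-exclusion on dice exceeding 10: Σ_j (-1)^j C(6,j)·C(16-1-10j, 5) = C(6,0)·C(15,5) - C(6,1)·C(5,5) = 1·3003 - 6·1 = 2997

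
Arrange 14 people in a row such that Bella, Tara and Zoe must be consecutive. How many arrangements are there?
Treat the 3 as one block: (14-3+1)! × 3! = 479001600 × 6 = 2874009600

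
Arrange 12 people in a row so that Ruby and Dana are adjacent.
Treat as block: (12-1)! × 2! = 39916800 × 2 = 79833600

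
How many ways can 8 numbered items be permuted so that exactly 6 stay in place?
Choose the 6 fixed points C(8,6) = 28, derange the rest: !2 = Σ_{j=0}^{2} (-1)^j·2!/j! = 2 - 2 + 1 = 1. Product = 28 × 1 = 28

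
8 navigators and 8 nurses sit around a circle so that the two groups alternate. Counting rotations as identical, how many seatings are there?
Fix one of the navigators: (8-1)! ways for the remaining navigators, × 8! ways for the nurses = 5040 × 40320 = 203212800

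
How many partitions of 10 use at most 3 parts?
By conjugation, equals partitions of 10 into parts ≤ 3. Let r_j(i) = number of partitions of i into parts ≤ j, for i = 0..10. r_1(i) = 1 for all i; r_j(i) = r_{j-1}(i) + r_j(i-j). Rows j = 2..3: ≤2: 1 1 2 2 3 3 4 4 5 5 6; ≤3: 1 1 2 3 4 5 7 8 10 12 14. r_3(10) = 14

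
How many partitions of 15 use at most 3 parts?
By conjugation, equals partitions of 15 into parts ≤ 3. Let r_j(i) = number of partitions of i into parts ≤ j, for i = 0..15. r_1(i) = 1 for all i; r_j(i) = r_{j-1}(i) + r_j(i-j). Rows j = 2..3: ≤2: 1 1 2 2 3 3 4 4 5 5 6 6 7 7 8 8; ≤3: 1 1 2 3 4 5 7 8 10 12 14 16 19 21 24 27. r_3(15) = 27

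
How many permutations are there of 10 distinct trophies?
10! = 3628800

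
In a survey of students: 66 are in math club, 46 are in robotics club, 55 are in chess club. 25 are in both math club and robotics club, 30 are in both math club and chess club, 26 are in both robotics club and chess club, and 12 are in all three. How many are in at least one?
|A∪B∪C| = 66+46+55-25-30-26+12 = 98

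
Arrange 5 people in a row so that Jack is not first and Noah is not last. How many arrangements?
By inclusion-exclusion: 5! - 2×(5-1)! + (5-2)! = 120 - 48 + 6 = 78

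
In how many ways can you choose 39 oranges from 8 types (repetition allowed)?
C(39+8-1, 8-1) = C(46, 7) = 53524680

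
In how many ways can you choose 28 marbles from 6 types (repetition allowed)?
C(28+6-1, 6-1) = C(33, 5) = 237336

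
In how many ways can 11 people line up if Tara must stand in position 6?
Fix one position: (11-1)! = 3628800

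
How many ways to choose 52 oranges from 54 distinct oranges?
C(54,52) = 54!/(52!×2!) = 1431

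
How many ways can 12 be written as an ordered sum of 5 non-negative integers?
C(12+5-1, 5-1) = C(16, 4) = 1820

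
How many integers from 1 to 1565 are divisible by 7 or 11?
⌊1565/7⌋ + ⌊1565/11⌋ - ⌊1565/77⌋ = 223 + 142 - 20 = 345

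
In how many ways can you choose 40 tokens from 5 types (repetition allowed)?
C(40+5-1, 5-1) = C(44, 4) = 135751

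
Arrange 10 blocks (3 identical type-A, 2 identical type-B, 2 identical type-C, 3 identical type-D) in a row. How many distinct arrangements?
10! / (3! × 2! × 2! × 3!) = 25200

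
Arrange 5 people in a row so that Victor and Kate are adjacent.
Treat as block: (5-1)! × 2! = 24 × 2 = 48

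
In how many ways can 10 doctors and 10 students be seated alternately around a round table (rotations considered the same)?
Fix one of the doctors: (10-1)! ways for the remaining doctors, × 10! ways for the students = 362880 × 3628800 = 1316818944000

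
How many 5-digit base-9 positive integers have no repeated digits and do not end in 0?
Last digit: 8 nonzero choices. First digit: 7 (nonzero, ≠last). Middle 3: P(7,3) = 210. Total = 11760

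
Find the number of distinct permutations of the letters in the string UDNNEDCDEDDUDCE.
15! / (2! × 2! × 3! × 2! × 6!) = 37837800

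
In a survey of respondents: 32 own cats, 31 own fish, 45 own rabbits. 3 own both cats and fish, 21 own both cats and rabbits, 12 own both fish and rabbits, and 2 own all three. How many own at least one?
|A∪B∪C| = 32+31+45-3-21-12+2 = 74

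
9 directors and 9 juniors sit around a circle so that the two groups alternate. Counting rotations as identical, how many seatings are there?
Fix one of the directors: (9-1)! ways for the remaining directors, × 9! ways for the juniors = 40320 × 362880 = 14631321600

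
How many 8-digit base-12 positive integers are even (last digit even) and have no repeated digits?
Last∈{0,2,4,6,8,10}. Last=0: 1663200. Last nonzero: 5×10×P(10,6) = 7560000. Total = 9223200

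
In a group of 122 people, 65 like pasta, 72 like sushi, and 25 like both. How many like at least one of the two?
|A∪B| = |A| + |B| - |A∩B| = 65 + 72 - 25 = 112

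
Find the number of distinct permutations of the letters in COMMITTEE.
9! / (1! × 1! × 2! × 1! × 2! × 2!) = 45360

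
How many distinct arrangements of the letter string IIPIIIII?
8! / (7! × 1!) = 8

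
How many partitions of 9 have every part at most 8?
Let r_j(i) = number of partitions of i into parts ≤ j, for i = 0..9. r_1(i) = 1 for all i; r_j(i) = r_{j-1}(i) + r_j(i-j). Rows j = 2..8: ≤2: 1 1 2 2 3 3 4 4 5 5; ≤3: 1 1 2 3 4 5 7 8 10 12; ≤4: 1 1 2 3 5 6 9 11 15 18; ≤5: 1 1 2 3 5 7 10 13 18 23; ≤6: 1 1 2 3 5 7 11 14 20 26; ≤7: 1 1 2 3 5 7 11 15 21 28; ≤8: 1 1 2 3 5 7 11 15 22 29. r_8(9) = 29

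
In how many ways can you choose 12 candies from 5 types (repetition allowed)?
C(12+5-1, 5-1) = C(16, 4) = 1820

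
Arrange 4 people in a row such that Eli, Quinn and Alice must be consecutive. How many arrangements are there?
Treat the 3 as one block: (4-3+1)! × 3! = 2 × 6 = 12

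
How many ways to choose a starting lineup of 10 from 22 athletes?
C(22,10) = 22!/(10!×12!) = 646646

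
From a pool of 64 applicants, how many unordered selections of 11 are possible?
C(64,11) = 64!/(11!×53!) = 743595781824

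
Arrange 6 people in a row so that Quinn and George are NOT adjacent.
Total - adjacent = 6! - (6-1)!×2 = 720 - 240 = 480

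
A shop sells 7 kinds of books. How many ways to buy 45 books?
C(45+7-1, 7-1) = C(51, 6) = 18009460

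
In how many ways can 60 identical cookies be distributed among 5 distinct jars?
C(60+5-1, 5-1) = C(64, 4) = 635376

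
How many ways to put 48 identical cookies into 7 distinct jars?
C(48+7-1, 7-1) = C(54, 6) = 25827165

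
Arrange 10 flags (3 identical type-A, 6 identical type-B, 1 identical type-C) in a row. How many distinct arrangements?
10! / (3! × 6! × 1!) = 840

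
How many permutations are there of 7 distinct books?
7! = 5040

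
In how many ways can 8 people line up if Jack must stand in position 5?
Fix one position: (8-1)! = 5040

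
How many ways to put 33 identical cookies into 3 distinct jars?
C(33+3-1, 3-1) = C(35, 2) = 595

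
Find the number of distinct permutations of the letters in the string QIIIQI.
6! / (4! × 2!) = 15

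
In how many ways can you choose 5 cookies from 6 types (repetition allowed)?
C(5+6-1, 6-1) = C(10, 5) = 252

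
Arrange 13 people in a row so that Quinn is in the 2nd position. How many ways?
Fix one position: (13-1)! = 479001600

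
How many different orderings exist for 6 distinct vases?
6! = 720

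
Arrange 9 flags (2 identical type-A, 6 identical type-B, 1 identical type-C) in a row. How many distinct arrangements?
9! / (2! × 6! × 1!) = 252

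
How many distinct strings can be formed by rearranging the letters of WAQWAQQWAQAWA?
13! / (5! × 4! × 4!) = 90090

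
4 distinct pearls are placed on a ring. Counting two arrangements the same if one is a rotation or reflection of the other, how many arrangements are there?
(4-1)!/2 = 6/2 = 3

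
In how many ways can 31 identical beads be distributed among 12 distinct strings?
C(31+12-1, 12-1) = C(42, 11) = 4280561376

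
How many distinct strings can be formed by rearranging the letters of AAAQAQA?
7! / (5! × 2!) = 21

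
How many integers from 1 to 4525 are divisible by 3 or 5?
⌊4525/3⌋ + ⌊4525/5⌋ - ⌊4525/15⌋ = 1508 + 905 - 301 = 2112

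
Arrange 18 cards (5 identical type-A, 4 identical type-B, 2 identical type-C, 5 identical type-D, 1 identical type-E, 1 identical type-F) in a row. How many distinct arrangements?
18! / (5! × 4! × 2! × 5! × 1! × 1!) = 9262693440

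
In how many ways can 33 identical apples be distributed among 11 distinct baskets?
C(33+11-1, 11-1) = C(43, 10) = 1917334783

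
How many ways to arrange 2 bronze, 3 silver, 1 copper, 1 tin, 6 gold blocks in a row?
13! / (2! × 3! × 1! × 1! × 6!) = 720720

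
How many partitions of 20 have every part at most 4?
Let r_j(i) = number of partitions of i into parts ≤ j, for i = 0..20. r_1(i) = 1 for all i; r_j(i) = r_{j-1}(i) + r_j(i-j). Rows j = 2..4: ≤2: 1 1 2 2 3 3 4 4 5 5 6 6 7 7 8 8 9 9 10 10 11; ≤3: 1 1 2 3 4 5 7 8 10 12 14 16 19 21 24 27 30 33 37 40 44; ≤4: 1 1 2 3 5 6 9 11 15 18 23 27 34 39 47 54 64 72 84 94 108. r_4(20) = 108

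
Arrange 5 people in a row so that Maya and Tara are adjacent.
Treat as block: (5-1)! × 2! = 24 × 2 = 48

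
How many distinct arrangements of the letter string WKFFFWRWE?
9! / (1! × 3! × 1! × 3! × 1!) = 10080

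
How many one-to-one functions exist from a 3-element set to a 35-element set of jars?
P(35,3) = 35!/(35-3)! = 39270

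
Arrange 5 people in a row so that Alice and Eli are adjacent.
Treat as block: (5-1)! × 2! = 24 × 2 = 48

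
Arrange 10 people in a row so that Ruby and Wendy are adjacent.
Treat as block: (10-1)! × 2! = 362880 × 2 = 725760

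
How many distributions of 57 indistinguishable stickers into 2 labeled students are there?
C(57+2-1, 2-1) = C(58, 1) = 58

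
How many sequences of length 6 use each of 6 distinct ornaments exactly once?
6! = 720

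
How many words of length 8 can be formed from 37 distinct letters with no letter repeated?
P(37,8) = 37!/(37-8)! = 1556675366400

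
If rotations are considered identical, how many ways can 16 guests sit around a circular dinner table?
Circular: fix one position, arrange the rest. (16-1)! = 1307674368000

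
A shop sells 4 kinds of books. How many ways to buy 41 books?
C(41+4-1, 4-1) = C(44, 3) = 13244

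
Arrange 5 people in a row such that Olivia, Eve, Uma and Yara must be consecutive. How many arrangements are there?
Treat the 4 as one block: (5-4+1)! × 4! = 2 × 24 = 48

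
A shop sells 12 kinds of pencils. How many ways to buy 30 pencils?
C(30+12-1, 12-1) = C(41, 11) = 3159461968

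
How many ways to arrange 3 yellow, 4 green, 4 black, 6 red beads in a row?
17! / (3! × 4! × 4! × 6!) = 142942800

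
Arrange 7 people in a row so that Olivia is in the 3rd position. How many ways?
Fix one position: (7-1)! = 720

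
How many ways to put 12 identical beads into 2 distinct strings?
C(12+2-1, 2-1) = C(13, 1) = 13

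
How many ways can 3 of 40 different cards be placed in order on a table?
P(40,3) = 40!/(40-3)! = 59280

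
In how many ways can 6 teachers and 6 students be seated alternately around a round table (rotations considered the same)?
Fix one of the teachers: (6-1)! ways for the remaining teachers, × 6! ways for the students = 120 × 720 = 86400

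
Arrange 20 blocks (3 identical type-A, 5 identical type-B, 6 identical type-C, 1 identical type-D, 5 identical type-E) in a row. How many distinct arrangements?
20! / (3! × 5! × 6! × 1! × 5!) = 39109150080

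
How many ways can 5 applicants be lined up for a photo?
5! = 120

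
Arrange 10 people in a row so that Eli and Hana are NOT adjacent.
Total - adjacent = 10! - (10-1)!×2 = 3628800 - 725760 = 2903040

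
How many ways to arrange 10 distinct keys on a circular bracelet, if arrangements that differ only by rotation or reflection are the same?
(10-1)!/2 = 362880/2 = 181440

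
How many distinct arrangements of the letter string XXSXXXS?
7! / (2! × 5!) = 21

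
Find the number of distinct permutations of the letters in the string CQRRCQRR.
8! / (2! × 2! × 4!) = 420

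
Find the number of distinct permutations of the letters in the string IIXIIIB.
7! / (5! × 1! × 1!) = 42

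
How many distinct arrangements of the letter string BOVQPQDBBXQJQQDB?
16! / (1! × 5! × 1! × 1! × 2! × 1! × 4! × 1!) = 3632428800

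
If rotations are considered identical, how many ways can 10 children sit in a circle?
Circular: fix one position, arrange the rest. (10-1)! = 362880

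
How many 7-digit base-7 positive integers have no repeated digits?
First digit: 6 choices (nonzero). Then descending: 6 × 6 × 5 × 4 × 3 × 2 × 1 = 4320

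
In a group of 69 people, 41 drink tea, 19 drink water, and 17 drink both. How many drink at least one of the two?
|A∪B| = |A| + |B| - |A∩B| = 41 + 19 - 17 = 43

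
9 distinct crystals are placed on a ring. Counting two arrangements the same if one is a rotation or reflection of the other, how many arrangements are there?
(9-1)!/2 = 40320/2 = 20160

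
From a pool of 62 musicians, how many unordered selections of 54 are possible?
C(62,54) = 62!/(54!×8!) = 3381098545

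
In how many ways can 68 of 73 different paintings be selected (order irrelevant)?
C(73,68) = 73!/(68!×5!) = 15020334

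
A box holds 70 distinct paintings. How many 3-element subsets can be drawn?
C(70,3) = 70!/(3!×67!) = 54740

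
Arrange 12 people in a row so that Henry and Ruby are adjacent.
Treat as block: (12-1)! × 2! = 39916800 × 2 = 79833600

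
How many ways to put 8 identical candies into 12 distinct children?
C(8+12-1, 12-1) = C(19, 11) = 75582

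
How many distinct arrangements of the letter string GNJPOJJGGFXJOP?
14! / (1! × 2! × 4! × 1! × 2! × 1! × 3!) = 151351200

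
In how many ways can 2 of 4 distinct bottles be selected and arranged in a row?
P(4,2) = 4!/(4-2)! = 12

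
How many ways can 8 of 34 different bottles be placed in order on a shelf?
P(34,8) = 34!/(34-8)! = 732058145280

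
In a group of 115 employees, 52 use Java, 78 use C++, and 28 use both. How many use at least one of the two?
|A∪B| = |A| + |B| - |A∩B| = 52 + 78 - 28 = 102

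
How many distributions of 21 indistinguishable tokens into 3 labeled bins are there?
C(21+3-1, 3-1) = C(23, 2) = 253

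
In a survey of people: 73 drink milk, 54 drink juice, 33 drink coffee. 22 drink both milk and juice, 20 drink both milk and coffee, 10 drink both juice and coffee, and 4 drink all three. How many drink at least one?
|A∪B∪C| = 73+54+33-22-20-10+4 = 112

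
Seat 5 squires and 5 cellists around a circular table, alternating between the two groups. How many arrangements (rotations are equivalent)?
Fix one of the squires: (5-1)! ways for the remaining squires, × 5! ways for the cellists = 24 × 120 = 2880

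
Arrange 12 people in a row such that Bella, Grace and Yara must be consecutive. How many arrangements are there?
Treat the 3 as one block: (12-3+1)! × 3! = 3628800 × 6 = 21772800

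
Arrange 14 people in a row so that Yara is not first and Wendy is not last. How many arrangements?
By inclusion-exclusion: 14! - 2×(14-1)! + (14-2)! = 87178291200 - 12454041600 + 479001600 = 75203251200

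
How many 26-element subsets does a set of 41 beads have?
C(41,26) = 41!/(26!×15!) = 63432274896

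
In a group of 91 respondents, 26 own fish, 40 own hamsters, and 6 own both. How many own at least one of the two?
|A∪B| = |A| + |B| - |A∩B| = 26 + 40 - 6 = 60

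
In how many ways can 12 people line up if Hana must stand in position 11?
Fix one position: (12-1)! = 39916800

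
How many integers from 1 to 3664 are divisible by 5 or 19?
⌊3664/5⌋ + ⌊3664/19⌋ - ⌊3664/95⌋ = 732 + 192 - 38 = 886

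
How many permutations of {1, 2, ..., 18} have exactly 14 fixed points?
Choose the 14 fixed points C(18,14) = 3060, derange the rest: !4 = Σ_{j=0}^{4} (-1)^j·4!/j! = 24 - 24 + 12 - 4 + 1 = 9. Product = 3060 × 9 = 27540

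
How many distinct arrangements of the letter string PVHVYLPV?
8! / (1! × 1! × 1! × 2! × 3!) = 3360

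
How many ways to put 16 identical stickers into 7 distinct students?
C(16+7-1, 7-1) = C(22, 6) = 74613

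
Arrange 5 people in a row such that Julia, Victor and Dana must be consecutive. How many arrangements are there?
Treat the 3 as one block: (5-3+1)! × 3! = 6 × 6 = 36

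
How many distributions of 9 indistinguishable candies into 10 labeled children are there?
C(9+10-1, 10-1) = C(18, 9) = 48620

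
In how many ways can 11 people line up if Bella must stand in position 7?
Fix one position: (11-1)! = 3628800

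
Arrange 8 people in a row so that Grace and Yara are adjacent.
Treat as block: (8-1)! × 2! = 5040 × 2 = 10080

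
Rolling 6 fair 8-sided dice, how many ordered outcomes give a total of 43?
Coefficient of x^43 in (x + x² + ... + x^8)^6. By inclusion-exclusion on dice exceeding 8: Σ_j (-1)^j C(6,j)·C(43-1-8j, 5) = C(6,0)·C(42,5) - C(6,1)·C(34,5) + C(6,2)·C(26,5) - C(6,3)·C(18,5) + C(6,4)·C(10,5) = 1·850668 - 6·278256 + 15·65780 - 20·8568 + 15·252 = 252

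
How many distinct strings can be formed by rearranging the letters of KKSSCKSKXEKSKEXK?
16! / (2! × 1! × 2! × 4! × 7!) = 43243200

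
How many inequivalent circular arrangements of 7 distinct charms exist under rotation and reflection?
(7-1)!/2 = 720/2 = 360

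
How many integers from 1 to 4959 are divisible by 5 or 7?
⌊4959/5⌋ + ⌊4959/7⌋ - ⌊4959/35⌋ = 991 + 708 - 141 = 1558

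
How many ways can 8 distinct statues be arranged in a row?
8! = 40320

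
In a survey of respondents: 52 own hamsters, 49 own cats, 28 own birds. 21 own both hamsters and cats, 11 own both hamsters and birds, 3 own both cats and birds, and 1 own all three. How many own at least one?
|A∪B∪C| = 52+49+28-21-11-3+1 = 95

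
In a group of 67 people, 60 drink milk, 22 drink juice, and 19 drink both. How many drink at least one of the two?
|A∪B| = |A| + |B| - |A∩B| = 60 + 22 - 19 = 63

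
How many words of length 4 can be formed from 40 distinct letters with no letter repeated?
P(40,4) = 40!/(40-4)! = 2193360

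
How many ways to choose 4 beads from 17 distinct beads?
C(17,4) = 17!/(4!×13!) = 2380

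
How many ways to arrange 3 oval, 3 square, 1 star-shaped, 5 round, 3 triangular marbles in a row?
15! / (3! × 3! × 1! × 5! × 3!) = 50450400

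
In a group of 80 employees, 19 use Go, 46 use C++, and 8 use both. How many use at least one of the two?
|A∪B| = |A| + |B| - |A∩B| = 19 + 46 - 8 = 57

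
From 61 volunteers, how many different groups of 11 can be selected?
C(61,11) = 61!/(11!×50!) = 418094152866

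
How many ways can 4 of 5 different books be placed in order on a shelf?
P(5,4) = 5!/(5-4)! = 120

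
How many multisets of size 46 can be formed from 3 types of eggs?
C(46+3-1, 3-1) = C(48, 2) = 1128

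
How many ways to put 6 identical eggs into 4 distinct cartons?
C(6+4-1, 4-1) = C(9, 3) = 84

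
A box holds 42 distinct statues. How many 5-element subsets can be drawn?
C(42,5) = 42!/(5!×37!) = 850668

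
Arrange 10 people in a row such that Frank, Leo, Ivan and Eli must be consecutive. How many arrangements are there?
Treat the 4 as one block: (10-4+1)! × 4! = 5040 × 24 = 120960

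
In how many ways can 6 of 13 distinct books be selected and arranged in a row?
P(13,6) = 13!/(13-6)! = 1235520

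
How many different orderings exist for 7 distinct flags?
7! = 5040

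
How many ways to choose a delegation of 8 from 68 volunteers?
C(68,8) = 68!/(8!×60!) = 7392009768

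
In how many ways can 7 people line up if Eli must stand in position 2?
Fix one position: (7-1)! = 720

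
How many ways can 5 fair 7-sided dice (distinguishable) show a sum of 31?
Coefficient of x^31 in (x + x² + ... + x^7)^5. By inclusion-exclusion on dice exceeding 7: Σ_j (-1)^j C(5,j)·C(31-1-7j, 4) = C(5,0)·C(30,4) - C(5,1)·C(23,4) + C(5,2)·C(16,4) - C(5,3)·C(9,4) = 1·27405 - 5·8855 + 10·1820 - 10·126 = 70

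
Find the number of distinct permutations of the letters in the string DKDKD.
5! / (2! × 3!) = 10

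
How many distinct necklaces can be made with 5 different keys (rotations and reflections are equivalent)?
(5-1)!/2 = 24/2 = 12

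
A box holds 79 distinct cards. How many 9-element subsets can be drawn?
C(79,9) = 79!/(9!×70!) = 205811513765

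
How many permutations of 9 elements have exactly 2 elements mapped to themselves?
Choose the 2 fixed points C(9,2) = 36, derange the rest: !7 = Σ_{j=0}^{7} (-1)^j·7!/j! = 5040 - 5040 + 2520 - 840 + 210 - 42 + 7 - 1 = 1854. Product = 36 × 1854 = 66744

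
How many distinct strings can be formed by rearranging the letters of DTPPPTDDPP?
10! / (5! × 2! × 3!) = 2520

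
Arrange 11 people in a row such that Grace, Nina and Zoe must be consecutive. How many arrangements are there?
Treat the 3 as one block: (11-3+1)! × 3! = 362880 × 6 = 2177280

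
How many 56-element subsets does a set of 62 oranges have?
C(62,56) = 62!/(56!×6!) = 61474519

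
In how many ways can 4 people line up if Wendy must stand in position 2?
Fix one position: (4-1)! = 6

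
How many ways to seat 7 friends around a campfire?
Circular: fix one position, arrange the rest. (7-1)! = 720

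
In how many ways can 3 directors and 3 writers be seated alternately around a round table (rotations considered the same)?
Fix one of the directors: (3-1)! ways for the remaining directors, × 3! ways for the writers = 2 × 6 = 12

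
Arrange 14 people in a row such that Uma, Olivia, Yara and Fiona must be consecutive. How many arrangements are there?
Treat the 4 as one block: (14-4+1)! × 4! = 39916800 × 24 = 958003200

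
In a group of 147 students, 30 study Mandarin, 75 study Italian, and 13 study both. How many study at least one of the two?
|A∪B| = |A| + |B| - |A∩B| = 30 + 75 - 13 = 92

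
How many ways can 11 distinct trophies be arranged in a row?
11! = 39916800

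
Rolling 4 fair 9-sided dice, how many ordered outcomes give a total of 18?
Coefficient of x^18 in (x + x² + ... + x^9)^4. By inclusion-exclusion on dice exceeding 9: Σ_j (-1)^j C(4,j)·C(18-1-9j, 3) = C(4,0)·C(17,3) - C(4,1)·C(8,3) = 1·680 - 4·56 = 456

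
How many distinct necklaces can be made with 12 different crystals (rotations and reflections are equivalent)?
(12-1)!/2 = 39916800/2 = 19958400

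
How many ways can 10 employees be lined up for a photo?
10! = 3628800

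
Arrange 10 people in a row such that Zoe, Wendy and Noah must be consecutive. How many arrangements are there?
Treat the 3 as one block: (10-3+1)! × 3! = 40320 × 6 = 241920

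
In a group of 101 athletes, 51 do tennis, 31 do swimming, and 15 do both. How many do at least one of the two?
|A∪B| = |A| + |B| - |A∩B| = 51 + 31 - 15 = 67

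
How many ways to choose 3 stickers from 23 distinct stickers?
C(23,3) = 23!/(3!×20!) = 1771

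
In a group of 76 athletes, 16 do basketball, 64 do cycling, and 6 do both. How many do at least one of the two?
|A∪B| = |A| + |B| - |A∩B| = 16 + 64 - 6 = 74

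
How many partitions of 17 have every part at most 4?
Let r_j(i) = number of partitions of i into parts ≤ j, for i = 0..17. r_1(i) = 1 for all i; r_j(i) = r_{j-1}(i) + r_j(i-j). Rows j = 2..4: ≤2: 1 1 2 2 3 3 4 4 5 5 6 6 7 7 8 8 9 9; ≤3: 1 1 2 3 4 5 7 8 10 12 14 16 19 21 24 27 30 33; ≤4: 1 1 2 3 5 6 9 11 15 18 23 27 34 39 47 54 64 72. r_4(17) = 72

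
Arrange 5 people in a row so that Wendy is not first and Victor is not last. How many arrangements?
By inclusion-exclusion: 5! - 2×(5-1)! + (5-2)! = 120 - 48 + 6 = 78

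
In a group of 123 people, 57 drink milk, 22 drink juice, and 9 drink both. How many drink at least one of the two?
|A∪B| = |A| + |B| - |A∩B| = 57 + 22 - 9 = 70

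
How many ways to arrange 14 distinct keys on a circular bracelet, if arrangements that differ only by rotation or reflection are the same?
(14-1)!/2 = 6227020800/2 = 3113510400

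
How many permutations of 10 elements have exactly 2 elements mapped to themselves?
Choose the 2 fixed points C(10,2) = 45, derange the rest: !8 = Σ_{j=0}^{8} (-1)^j·8!/j! = 40320 - 40320 + 20160 - 6720 + 1680 - 336 + 56 - 8 + 1 = 14833. Product = 45 × 14833 = 667485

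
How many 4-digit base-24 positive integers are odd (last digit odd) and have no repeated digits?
Last∈{1,3,5,7,9,11,13,15,17,19,21,23}. Last=0: 0. Last nonzero: 12×22×P(22,2) = 121968. Total = 121968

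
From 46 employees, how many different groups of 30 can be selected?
C(46,30) = 46!/(30!×16!) = 991493848554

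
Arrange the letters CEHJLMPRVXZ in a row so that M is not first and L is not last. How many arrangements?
By inclusion-exclusion: 11! - 2×(11-1)! + (11-2)! = 39916800 - 7257600 + 362880 = 33022080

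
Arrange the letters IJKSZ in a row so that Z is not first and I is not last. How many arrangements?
By inclusion-exclusion: 5! - 2×(5-1)! + (5-2)! = 120 - 48 + 6 = 78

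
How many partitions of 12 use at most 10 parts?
By conjugation, equals partitions of 12 into parts ≤ 10. Let r_j(i) = number of partitions of i into parts ≤ j, for i = 0..12. r_1(i) = 1 for all i; r_j(i) = r_{j-1}(i) + r_j(i-j). Rows j = 2..10: ≤2: 1 1 2 2 3 3 4 4 5 5 6 6 7; ≤3: 1 1 2 3 4 5 7 8 10 12 14 16 19; ≤4: 1 1 2 3 5 6 9 11 15 18 23 27 34; ≤5: 1 1 2 3 5 7 10 13 18 23 30 37 47; ≤6: 1 1 2 3 5 7 11 14 20 26 35 44 58; ≤7: 1 1 2 3 5 7 11 15 21 28 38 49 65; ≤8: 1 1 2 3 5 7 11 15 22 29 40 52 70; ≤9: 1 1 2 3 5 7 11 15 22 30 41 54 73; ≤10: 1 1 2 3 5 7 11 15 22 30 42 55 75. r_10(12) = 75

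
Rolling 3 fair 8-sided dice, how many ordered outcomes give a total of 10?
Coefficient of x^10 in (x + x² + ... + x^8)^3. By inclusion-exclusion on dice exceeding 8: Σ_j (-1)^j C(3,j)·C(10-1-8j, 2) = C(3,0)·C(9,2) = 1·36 = 36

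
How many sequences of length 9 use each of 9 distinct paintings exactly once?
9! = 362880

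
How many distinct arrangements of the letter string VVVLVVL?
7! / (2! × 5!) = 21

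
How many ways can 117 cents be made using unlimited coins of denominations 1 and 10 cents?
Coefficient of x^117 in 1/(1-x^1) · 1/(1-x^10). Use j coins of 10 for j = 0..⌊117/10⌋ = 11, the rest in 1s: 11 + 1 = 12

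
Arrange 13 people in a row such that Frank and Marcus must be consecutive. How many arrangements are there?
Treat the 2 as one block: (13-2+1)! × 2! = 479001600 × 2 = 958003200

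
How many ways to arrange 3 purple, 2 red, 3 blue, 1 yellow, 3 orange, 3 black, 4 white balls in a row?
19! / (3! × 2! × 3! × 1! × 3! × 3! × 4!) = 1955457504000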